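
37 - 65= - 28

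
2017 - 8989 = -6972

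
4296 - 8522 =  -4226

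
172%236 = 172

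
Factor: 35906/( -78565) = -2^1*5^( - 1)*13^1*19^( - 1) * 827^( - 1)*1381^1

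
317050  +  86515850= 86832900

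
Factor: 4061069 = 1231^1*3299^1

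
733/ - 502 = -2  +  271/502  =  - 1.46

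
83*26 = 2158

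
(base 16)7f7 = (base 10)2039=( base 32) 1vn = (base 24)3CN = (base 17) 70g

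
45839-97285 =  - 51446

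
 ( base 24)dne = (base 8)17566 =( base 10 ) 8054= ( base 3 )102001022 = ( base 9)12038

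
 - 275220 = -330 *834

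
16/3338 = 8/1669 = 0.00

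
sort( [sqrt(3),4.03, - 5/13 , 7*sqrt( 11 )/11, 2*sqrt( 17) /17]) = [ - 5/13,  2 * sqrt( 17) /17, sqrt ( 3 ), 7*sqrt (11) /11, 4.03 ] 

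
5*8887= 44435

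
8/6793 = 8/6793 = 0.00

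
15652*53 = 829556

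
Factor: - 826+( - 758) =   -  1584 = - 2^4*3^2 *11^1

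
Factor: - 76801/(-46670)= 2^( - 1)*5^(-1)*13^(  -  1 )*359^ ( - 1)*76801^1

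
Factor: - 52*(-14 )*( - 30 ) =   -  21840   =  - 2^4 * 3^1*5^1* 7^1*13^1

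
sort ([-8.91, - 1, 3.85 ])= [-8.91, - 1,3.85] 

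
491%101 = 87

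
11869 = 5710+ 6159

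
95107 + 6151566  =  6246673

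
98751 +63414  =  162165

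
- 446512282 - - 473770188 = 27257906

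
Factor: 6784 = 2^7*53^1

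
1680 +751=2431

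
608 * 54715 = 33266720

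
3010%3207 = 3010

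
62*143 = 8866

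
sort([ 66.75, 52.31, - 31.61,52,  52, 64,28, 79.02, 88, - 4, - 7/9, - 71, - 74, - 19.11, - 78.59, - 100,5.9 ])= [ - 100, - 78.59 , - 74,  -  71,-31.61 ,  -  19.11, - 4, - 7/9 , 5.9,28,52,52 , 52.31, 64,66.75,79.02,88 ] 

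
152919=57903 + 95016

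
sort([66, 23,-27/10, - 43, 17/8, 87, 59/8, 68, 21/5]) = [-43,-27/10, 17/8, 21/5, 59/8, 23,66, 68, 87]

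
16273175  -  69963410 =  - 53690235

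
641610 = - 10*( - 64161)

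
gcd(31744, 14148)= 4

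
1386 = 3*462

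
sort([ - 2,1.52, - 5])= [-5, - 2, 1.52 ]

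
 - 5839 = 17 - 5856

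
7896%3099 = 1698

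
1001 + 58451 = 59452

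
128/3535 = 128/3535 =0.04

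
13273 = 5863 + 7410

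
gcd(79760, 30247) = 1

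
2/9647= 2/9647  =  0.00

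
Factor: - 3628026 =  -2^1*3^2*201557^1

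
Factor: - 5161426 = -2^1*19^1*37^1*3671^1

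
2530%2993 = 2530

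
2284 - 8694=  - 6410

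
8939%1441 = 293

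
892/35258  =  446/17629 = 0.03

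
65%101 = 65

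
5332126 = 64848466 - 59516340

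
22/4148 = 11/2074 = 0.01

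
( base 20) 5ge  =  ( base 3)10012110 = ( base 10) 2334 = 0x91e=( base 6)14450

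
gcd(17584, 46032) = 112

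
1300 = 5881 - 4581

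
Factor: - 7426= - 2^1 *47^1*79^1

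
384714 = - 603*(-638)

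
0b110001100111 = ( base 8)6147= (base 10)3175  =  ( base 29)3ME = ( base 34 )2pd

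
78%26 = 0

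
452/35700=113/8925 =0.01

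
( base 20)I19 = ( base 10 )7229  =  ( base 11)5482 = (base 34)68l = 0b1110000111101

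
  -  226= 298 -524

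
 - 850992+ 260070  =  -590922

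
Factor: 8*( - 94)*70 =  - 52640 = - 2^5*5^1*7^1*47^1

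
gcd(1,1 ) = 1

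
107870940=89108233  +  18762707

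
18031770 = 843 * 21390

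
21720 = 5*4344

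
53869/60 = 53869/60=   897.82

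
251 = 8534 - 8283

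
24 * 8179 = 196296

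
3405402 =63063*54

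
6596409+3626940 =10223349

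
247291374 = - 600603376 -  - 847894750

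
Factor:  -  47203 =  - 13^1* 3631^1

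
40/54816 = 5/6852 = 0.00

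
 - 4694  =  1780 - 6474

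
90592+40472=131064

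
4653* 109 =507177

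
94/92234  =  47/46117  =  0.00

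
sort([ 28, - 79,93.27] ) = [ - 79,28, 93.27 ] 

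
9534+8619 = 18153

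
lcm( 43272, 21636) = 43272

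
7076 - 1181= 5895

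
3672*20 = 73440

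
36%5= 1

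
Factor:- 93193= -41^1* 2273^1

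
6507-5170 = 1337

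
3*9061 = 27183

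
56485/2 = 56485/2 = 28242.50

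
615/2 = 307 + 1/2 =307.50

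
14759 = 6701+8058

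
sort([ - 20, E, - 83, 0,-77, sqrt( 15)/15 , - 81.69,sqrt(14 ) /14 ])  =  [- 83,-81.69, - 77,-20,0, sqrt(15) /15,  sqrt( 14 ) /14 , E ]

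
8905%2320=1945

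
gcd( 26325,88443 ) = 9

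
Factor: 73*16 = 2^4 * 73^1=1168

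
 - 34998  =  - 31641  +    -  3357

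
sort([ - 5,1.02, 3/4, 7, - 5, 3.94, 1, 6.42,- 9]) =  [ -9, - 5,-5, 3/4, 1 , 1.02, 3.94, 6.42, 7]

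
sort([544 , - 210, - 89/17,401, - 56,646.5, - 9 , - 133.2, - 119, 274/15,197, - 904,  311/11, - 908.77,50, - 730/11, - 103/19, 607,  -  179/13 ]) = [-908.77, - 904, - 210,  -  133.2,-119, - 730/11, - 56, - 179/13, - 9, - 103/19 , - 89/17,274/15,  311/11,50,197  ,  401, 544,  607, 646.5]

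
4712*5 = 23560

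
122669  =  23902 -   -  98767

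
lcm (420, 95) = 7980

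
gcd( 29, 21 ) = 1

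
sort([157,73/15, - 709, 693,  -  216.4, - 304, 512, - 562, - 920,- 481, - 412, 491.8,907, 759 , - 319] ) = [  -  920, - 709, - 562,-481 , - 412 , - 319,- 304, - 216.4,73/15, 157, 491.8,512, 693,759 , 907] 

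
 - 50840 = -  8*6355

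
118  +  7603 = 7721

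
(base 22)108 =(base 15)22c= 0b111101100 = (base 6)2140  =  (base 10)492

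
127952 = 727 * 176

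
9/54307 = 9/54307 = 0.00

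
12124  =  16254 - 4130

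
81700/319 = 256 + 36/319 = 256.11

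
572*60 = 34320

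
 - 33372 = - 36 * 927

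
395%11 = 10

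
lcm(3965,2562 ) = 166530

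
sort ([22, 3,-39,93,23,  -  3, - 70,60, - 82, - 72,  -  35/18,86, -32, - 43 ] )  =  [-82,- 72, - 70, - 43,  -  39,-32,- 3,  -  35/18,3,22,23,60, 86,93 ]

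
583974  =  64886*9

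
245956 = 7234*34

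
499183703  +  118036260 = 617219963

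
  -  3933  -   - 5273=1340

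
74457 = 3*24819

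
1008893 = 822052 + 186841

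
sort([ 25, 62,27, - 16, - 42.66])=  [ - 42.66,-16, 25, 27, 62]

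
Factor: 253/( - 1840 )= -11/80 = - 2^( -4 )*5^( - 1)*11^1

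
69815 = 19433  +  50382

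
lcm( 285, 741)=3705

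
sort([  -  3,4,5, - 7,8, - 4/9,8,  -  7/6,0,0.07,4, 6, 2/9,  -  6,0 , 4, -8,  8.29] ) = [ - 8, - 7  , - 6,-3, - 7/6, - 4/9 , 0, 0,0.07,2/9,4,4,4,5, 6, 8,8,8.29]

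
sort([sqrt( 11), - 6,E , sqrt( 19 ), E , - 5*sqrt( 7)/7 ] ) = [ - 6,- 5 * sqrt(7)/7,E,  E, sqrt( 11), sqrt( 19)] 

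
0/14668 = 0 = 0.00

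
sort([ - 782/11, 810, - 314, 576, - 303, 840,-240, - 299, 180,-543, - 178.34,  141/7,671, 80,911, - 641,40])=[ - 641,  -  543, - 314, - 303, - 299,-240, - 178.34,  -  782/11,141/7,40,  80, 180,576,671,810,840,911 ]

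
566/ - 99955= - 1+99389/99955 = - 0.01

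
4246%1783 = 680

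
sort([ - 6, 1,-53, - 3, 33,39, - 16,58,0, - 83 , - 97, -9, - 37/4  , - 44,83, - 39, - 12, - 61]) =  [ - 97, - 83, - 61, - 53, - 44, - 39, - 16, - 12, - 37/4,-9, -6,-3,0,1,  33,39, 58, 83]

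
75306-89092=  - 13786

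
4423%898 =831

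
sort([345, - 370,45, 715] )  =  [ - 370,45, 345, 715] 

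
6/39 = 2/13 = 0.15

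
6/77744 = 3/38872=0.00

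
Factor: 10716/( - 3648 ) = -2^ ( - 4)*47^1 = - 47/16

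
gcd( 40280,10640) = 760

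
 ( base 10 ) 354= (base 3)111010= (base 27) D3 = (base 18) 11c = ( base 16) 162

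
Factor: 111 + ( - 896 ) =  - 5^1*157^1 = -  785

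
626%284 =58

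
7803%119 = 68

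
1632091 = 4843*337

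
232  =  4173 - 3941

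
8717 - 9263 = - 546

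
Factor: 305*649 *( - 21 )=- 3^1*5^1*7^1*11^1 * 59^1*61^1  =  - 4156845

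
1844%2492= 1844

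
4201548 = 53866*78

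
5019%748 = 531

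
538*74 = 39812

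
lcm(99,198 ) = 198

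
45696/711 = 64 + 64/237 = 64.27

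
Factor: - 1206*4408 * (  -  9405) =49997431440 = 2^4*3^4*5^1*11^1* 19^2 * 29^1*67^1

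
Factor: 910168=2^3*7^1*16253^1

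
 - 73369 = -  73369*1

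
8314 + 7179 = 15493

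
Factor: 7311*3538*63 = 2^1* 3^3*7^1*29^1*61^1*2437^1= 1629578034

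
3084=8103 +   -  5019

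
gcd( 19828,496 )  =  4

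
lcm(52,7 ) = 364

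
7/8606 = 7/8606 = 0.00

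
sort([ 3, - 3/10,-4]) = [-4,  -  3/10, 3 ]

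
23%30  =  23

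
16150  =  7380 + 8770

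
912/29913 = 304/9971  =  0.03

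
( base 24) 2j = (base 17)3G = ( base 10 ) 67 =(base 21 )34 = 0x43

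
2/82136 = 1/41068 = 0.00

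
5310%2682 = 2628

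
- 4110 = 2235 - 6345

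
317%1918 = 317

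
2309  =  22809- 20500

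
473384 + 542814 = 1016198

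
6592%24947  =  6592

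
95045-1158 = 93887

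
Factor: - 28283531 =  - 3413^1*8287^1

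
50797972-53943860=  - 3145888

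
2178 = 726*3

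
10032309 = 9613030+419279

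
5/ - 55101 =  - 5/55101 = -  0.00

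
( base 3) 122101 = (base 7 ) 1240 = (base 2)111010101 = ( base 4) 13111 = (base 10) 469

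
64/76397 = 64/76397=   0.00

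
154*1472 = 226688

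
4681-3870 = 811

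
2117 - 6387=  - 4270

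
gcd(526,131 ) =1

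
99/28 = 3+ 15/28=3.54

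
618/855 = 206/285 =0.72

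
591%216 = 159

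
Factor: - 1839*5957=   -  10954923 = - 3^1 * 7^1 * 23^1*37^1*613^1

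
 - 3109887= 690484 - 3800371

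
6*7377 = 44262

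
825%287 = 251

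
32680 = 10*3268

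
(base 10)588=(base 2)1001001100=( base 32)IC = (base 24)10C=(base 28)l0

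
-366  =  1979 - 2345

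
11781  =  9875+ 1906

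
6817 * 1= 6817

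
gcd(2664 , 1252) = 4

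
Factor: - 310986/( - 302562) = 443/431 = 431^ (- 1)*443^1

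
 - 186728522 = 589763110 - 776491632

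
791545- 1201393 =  - 409848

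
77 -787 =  - 710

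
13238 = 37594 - 24356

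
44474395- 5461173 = 39013222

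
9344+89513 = 98857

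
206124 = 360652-154528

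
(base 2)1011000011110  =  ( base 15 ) 1a27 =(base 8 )13036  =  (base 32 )5gu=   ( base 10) 5662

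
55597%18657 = 18283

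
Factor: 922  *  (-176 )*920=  - 2^8*5^1*11^1*23^1*461^1 = -149290240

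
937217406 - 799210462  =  138006944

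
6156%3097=3059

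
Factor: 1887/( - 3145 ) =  - 3/5 = - 3^1*5^( - 1)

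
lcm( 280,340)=4760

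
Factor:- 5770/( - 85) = 2^1 * 17^(  -  1 )* 577^1 = 1154/17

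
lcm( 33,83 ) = 2739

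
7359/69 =106 + 15/23 = 106.65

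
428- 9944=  - 9516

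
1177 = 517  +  660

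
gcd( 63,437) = 1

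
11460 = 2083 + 9377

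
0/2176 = 0  =  0.00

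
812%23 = 7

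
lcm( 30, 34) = 510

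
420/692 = 105/173 = 0.61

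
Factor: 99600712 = 2^3*109^1*114221^1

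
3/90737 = 3/90737 = 0.00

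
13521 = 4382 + 9139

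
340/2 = 170 = 170.00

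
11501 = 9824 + 1677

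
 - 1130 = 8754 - 9884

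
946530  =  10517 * 90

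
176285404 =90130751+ 86154653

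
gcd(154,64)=2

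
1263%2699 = 1263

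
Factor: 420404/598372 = 463/659 = 463^1*659^(- 1)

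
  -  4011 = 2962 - 6973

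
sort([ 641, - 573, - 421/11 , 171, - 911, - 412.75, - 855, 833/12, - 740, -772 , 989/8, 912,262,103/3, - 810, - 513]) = [ - 911, - 855,  -  810, - 772, -740,-573,-513, - 412.75, - 421/11,103/3,833/12, 989/8, 171, 262 , 641,  912]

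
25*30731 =768275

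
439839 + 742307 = 1182146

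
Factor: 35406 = 2^1*3^2*7^1 * 281^1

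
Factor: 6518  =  2^1* 3259^1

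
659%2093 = 659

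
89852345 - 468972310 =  - 379119965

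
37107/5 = 7421 + 2/5 = 7421.40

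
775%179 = 59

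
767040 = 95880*8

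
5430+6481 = 11911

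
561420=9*62380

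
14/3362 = 7/1681 = 0.00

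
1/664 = 1/664 = 0.00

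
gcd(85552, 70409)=1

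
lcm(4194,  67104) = 67104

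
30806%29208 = 1598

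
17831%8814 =203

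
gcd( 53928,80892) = 26964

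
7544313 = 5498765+2045548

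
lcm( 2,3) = 6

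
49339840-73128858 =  - 23789018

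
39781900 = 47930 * 830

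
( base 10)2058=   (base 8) 4012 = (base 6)13310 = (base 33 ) 1TC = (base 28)2HE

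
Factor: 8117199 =3^3*19^1*15823^1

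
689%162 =41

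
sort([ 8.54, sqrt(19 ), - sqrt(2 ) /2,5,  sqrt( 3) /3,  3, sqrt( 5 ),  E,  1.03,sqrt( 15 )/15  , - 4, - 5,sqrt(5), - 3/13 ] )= [-5, - 4,-sqrt( 2) /2 , - 3/13, sqrt( 15) /15,sqrt ( 3 ) /3, 1.03, sqrt( 5 ),sqrt( 5),E,3,sqrt( 19), 5,8.54]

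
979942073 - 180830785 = 799111288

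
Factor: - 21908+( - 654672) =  - 2^2 *5^1*33829^1 = - 676580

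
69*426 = 29394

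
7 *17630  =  123410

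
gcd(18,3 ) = 3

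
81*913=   73953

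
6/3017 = 6/3017 = 0.00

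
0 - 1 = -1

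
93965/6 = 93965/6 = 15660.83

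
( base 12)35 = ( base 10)41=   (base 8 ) 51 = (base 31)1a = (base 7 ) 56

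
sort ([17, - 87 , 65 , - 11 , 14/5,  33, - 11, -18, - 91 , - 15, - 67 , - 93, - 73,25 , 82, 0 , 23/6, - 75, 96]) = [ - 93, - 91, - 87,-75,- 73, - 67, - 18 ,  -  15 , - 11, - 11,0,14/5, 23/6, 17, 25 , 33,65,82, 96]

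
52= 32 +20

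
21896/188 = 116 + 22/47  =  116.47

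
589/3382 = 31/178 = 0.17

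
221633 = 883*251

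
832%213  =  193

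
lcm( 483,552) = 3864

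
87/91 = 87/91 = 0.96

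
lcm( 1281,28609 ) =85827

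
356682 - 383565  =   - 26883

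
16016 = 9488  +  6528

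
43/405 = 43/405 = 0.11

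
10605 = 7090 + 3515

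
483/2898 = 1/6 = 0.17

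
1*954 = 954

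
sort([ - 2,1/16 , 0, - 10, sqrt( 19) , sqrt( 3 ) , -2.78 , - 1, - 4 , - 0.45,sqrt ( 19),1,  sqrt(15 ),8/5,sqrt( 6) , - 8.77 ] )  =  [ - 10 ,-8.77,  -  4,- 2.78, - 2,  -  1,-0.45, 0,1/16,1 , 8/5 , sqrt (3), sqrt( 6) , sqrt ( 15) , sqrt(19),sqrt( 19) ] 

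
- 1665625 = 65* ( -25625)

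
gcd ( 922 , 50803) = 1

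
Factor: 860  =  2^2*5^1 * 43^1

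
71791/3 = 71791/3 = 23930.33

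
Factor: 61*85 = 5185 = 5^1*17^1*61^1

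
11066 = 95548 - 84482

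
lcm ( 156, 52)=156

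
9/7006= 9/7006 = 0.00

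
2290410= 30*76347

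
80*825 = 66000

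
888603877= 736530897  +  152072980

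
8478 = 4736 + 3742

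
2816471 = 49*57479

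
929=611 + 318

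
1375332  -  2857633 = - 1482301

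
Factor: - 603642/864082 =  - 301821/432041 =-3^1*13^1  *19^( - 1)*71^1*109^1*22739^( - 1)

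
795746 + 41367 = 837113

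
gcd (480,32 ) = 32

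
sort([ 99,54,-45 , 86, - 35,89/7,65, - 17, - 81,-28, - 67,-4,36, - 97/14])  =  [ - 81, - 67, - 45, - 35,-28,-17,-97/14,  -  4,89/7, 36, 54,65 , 86,99 ]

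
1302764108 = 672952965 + 629811143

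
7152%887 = 56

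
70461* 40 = 2818440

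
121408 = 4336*28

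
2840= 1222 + 1618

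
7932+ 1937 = 9869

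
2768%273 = 38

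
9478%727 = 27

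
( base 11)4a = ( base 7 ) 105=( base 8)66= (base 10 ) 54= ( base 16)36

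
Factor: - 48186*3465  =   - 2^1*3^4*5^1*7^1*11^1*2677^1 = - 166964490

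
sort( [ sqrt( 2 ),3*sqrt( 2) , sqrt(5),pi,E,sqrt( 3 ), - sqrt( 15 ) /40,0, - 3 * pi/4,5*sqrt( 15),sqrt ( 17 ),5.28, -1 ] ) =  [ - 3 * pi/4, - 1, - sqrt(15)/40,0,sqrt(2),sqrt( 3),sqrt(5 )  ,  E,pi , sqrt( 17 ),3*sqrt( 2), 5.28,5*sqrt( 15) ] 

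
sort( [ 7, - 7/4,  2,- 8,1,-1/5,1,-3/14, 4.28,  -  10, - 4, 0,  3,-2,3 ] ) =[ - 10, - 8, - 4 , - 2, - 7/4, - 3/14, - 1/5,0, 1,1,2,3 , 3,4.28,  7] 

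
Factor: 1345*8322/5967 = 3731030/1989 = 2^1*3^( - 2)*5^1*13^( - 1 ) * 17^(-1 )*19^1*73^1*269^1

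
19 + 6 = 25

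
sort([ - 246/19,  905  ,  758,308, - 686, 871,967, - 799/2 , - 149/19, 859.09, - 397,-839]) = [ - 839, - 686,-799/2 , - 397,-246/19, - 149/19, 308, 758, 859.09,871,905,  967]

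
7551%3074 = 1403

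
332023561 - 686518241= -354494680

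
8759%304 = 247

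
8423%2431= 1130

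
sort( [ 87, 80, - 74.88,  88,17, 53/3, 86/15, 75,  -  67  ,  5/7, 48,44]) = [-74.88,- 67, 5/7,86/15 , 17,53/3,44, 48,  75,  80, 87,88]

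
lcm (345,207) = 1035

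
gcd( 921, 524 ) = 1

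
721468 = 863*836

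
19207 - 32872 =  -13665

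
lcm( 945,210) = 1890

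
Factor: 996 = 2^2*3^1* 83^1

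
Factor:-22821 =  - 3^1*7607^1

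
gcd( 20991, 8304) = 3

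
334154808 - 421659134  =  - 87504326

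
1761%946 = 815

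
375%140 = 95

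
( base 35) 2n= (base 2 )1011101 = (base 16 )5d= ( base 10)93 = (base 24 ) 3L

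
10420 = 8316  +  2104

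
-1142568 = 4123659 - 5266227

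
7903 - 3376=4527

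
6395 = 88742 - 82347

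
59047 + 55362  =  114409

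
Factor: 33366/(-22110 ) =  -5^ ( - 1)*11^( - 1)*83^1 = -83/55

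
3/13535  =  3/13535 = 0.00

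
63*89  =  5607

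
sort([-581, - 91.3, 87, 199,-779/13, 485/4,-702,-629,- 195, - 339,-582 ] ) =[ - 702 , -629 , - 582, - 581,  -  339, - 195,-91.3,  -  779/13,87,485/4,199]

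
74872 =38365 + 36507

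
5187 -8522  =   - 3335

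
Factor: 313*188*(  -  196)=-11533424 = - 2^4*7^2*47^1*313^1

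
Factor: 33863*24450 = 2^1*3^1*5^2*163^1*33863^1 = 827950350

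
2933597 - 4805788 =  - 1872191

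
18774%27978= 18774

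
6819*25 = 170475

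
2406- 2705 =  - 299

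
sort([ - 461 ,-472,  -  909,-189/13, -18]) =[-909 , - 472 ,-461,  -  18 , - 189/13] 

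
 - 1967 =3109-5076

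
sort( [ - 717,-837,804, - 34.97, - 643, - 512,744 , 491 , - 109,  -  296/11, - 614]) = [ - 837, - 717,  -  643,-614, - 512, -109, - 34.97,-296/11,491,744,804]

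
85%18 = 13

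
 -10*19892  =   - 198920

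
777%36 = 21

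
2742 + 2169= 4911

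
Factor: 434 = 2^1*7^1*31^1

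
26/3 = 26/3 =8.67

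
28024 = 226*124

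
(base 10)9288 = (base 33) 8HF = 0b10010001001000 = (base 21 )1016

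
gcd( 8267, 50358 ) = 7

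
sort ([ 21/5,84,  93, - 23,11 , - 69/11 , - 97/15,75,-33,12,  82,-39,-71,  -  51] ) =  [ - 71, -51,- 39, - 33 , - 23, - 97/15  ,-69/11,21/5,11,12, 75, 82, 84,93] 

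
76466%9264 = 2354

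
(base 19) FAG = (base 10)5621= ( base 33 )55b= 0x15F5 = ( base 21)CFE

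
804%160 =4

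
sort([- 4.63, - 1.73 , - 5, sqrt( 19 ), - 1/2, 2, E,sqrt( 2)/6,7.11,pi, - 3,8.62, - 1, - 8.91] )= [ - 8.91,-5 , - 4.63, - 3,-1.73, - 1, - 1/2,  sqrt(2 )/6, 2 , E, pi,sqrt( 19), 7.11, 8.62]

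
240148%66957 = 39277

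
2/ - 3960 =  - 1 + 1979/1980=- 0.00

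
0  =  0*19010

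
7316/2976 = 59/24= 2.46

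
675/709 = 675/709 = 0.95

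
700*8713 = 6099100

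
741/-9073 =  - 741/9073 = -0.08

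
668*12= 8016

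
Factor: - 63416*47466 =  - 3010103856 = - 2^4* 3^4 * 293^1 * 7927^1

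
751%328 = 95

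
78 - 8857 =-8779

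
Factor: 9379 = 83^1*113^1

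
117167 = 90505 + 26662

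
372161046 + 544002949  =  916163995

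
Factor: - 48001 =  - 23^1 * 2087^1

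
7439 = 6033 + 1406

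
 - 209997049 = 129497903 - 339494952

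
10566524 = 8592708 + 1973816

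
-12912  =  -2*6456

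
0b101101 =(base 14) 33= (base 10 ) 45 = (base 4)231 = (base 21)23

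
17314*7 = 121198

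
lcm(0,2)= 0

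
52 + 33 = 85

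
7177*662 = 4751174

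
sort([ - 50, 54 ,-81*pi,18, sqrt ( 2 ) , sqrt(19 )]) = [-81  *pi, - 50,sqrt( 2 ), sqrt( 19 ), 18,54]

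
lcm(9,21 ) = 63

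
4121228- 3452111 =669117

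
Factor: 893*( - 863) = - 19^1*47^1*863^1 = - 770659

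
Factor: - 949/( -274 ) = 2^(-1 )*13^1*73^1 * 137^( - 1) 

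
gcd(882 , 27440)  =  98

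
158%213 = 158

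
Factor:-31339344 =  - 2^4  *3^1*652903^1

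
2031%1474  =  557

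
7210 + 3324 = 10534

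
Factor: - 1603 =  - 7^1* 229^1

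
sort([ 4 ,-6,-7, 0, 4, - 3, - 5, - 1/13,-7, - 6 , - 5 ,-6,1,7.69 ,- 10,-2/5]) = [ -10,- 7 ,-7 , - 6, - 6,-6 , - 5,  -  5, - 3,-2/5,  -  1/13,0, 1,4,4 , 7.69]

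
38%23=15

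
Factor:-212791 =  - 212791^1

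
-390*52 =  - 20280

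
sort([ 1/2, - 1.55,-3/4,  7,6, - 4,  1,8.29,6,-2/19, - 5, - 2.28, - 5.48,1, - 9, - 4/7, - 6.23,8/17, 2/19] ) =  [ - 9, - 6.23, - 5.48, -5, - 4, - 2.28 , - 1.55, - 3/4, - 4/7, - 2/19,2/19,8/17 , 1/2,1 , 1,6,6,7,8.29]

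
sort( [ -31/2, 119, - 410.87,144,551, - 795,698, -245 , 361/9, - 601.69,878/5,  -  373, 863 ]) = [  -  795, - 601.69,- 410.87,- 373, - 245, - 31/2,361/9,  119,  144,  878/5, 551,  698,863] 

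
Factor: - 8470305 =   -  3^3*5^1*62743^1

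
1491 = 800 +691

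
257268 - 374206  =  -116938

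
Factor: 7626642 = 2^1*3^1*17^1*74771^1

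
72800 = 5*14560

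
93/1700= 93/1700 = 0.05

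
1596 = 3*532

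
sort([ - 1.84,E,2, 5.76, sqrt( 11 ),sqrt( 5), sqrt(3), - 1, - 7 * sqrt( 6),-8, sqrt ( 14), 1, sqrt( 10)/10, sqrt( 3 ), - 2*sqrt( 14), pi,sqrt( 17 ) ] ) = [- 7* sqrt( 6), - 8, - 2*sqrt(14 ), - 1.84, - 1, sqrt(10)/10, 1, sqrt( 3), sqrt( 3),  2, sqrt( 5 ), E, pi, sqrt(11) , sqrt( 14), sqrt( 17),5.76]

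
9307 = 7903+1404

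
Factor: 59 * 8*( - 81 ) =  - 2^3 * 3^4*59^1 = - 38232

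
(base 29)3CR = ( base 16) B52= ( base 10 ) 2898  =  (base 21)6c0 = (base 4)231102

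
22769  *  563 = 12818947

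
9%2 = 1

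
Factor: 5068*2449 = 2^2 * 7^1*31^1*79^1*181^1 = 12411532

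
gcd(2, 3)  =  1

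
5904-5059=845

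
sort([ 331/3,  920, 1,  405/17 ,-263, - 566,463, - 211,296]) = [-566,-263, - 211,1,405/17,331/3,296,463,920] 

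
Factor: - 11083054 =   -  2^1*37^1*149771^1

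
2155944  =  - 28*(  -  76998)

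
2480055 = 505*4911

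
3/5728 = 3/5728= 0.00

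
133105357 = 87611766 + 45493591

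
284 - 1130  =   - 846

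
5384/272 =19+27/34 = 19.79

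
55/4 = 55/4 = 13.75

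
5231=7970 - 2739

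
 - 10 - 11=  - 21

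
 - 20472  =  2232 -22704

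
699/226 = 699/226 = 3.09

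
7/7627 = 7/7627 = 0.00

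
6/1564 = 3/782 = 0.00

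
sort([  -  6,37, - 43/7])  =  [ - 43/7, - 6, 37]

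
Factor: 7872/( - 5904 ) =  - 2^2 * 3^( - 1) = -  4/3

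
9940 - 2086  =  7854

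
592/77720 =74/9715 = 0.01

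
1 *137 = 137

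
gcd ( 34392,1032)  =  24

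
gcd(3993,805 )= 1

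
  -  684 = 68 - 752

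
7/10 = 7/10 = 0.70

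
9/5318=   9/5318 = 0.00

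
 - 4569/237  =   - 20  +  57/79 = -  19.28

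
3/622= 3/622 = 0.00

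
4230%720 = 630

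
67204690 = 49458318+17746372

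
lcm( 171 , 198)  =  3762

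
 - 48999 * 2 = -97998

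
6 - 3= 3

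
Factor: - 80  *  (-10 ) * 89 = 71200 = 2^5*5^2*89^1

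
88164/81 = 9796/9 =1088.44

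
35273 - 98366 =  - 63093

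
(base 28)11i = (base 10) 830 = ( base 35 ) np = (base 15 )3a5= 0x33E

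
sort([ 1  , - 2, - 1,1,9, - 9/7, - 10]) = [-10 , - 2, - 9/7 , - 1,1,  1 , 9 ] 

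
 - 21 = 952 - 973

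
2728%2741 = 2728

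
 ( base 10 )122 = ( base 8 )172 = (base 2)1111010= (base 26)4i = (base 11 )101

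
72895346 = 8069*9034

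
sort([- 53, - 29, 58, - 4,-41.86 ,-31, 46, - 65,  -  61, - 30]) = [ - 65, - 61,  -  53, -41.86, - 31,-30 ,  -  29 ,-4, 46,  58 ] 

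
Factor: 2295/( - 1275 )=  -  9/5 = -3^2*5^(-1) 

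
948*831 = 787788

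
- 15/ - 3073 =15/3073= 0.00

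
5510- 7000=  - 1490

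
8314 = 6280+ 2034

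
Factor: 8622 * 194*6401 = 10706747868 =2^2 * 3^2*37^1*97^1*173^1*479^1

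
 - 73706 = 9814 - 83520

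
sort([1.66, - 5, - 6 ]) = [ - 6, - 5 , 1.66] 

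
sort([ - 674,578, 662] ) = [ - 674,  578,662 ] 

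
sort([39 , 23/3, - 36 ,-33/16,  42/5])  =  [- 36, - 33/16, 23/3, 42/5,39]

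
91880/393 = 233+ 311/393 = 233.79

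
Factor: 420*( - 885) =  -371700 = - 2^2*3^2 * 5^2*7^1 * 59^1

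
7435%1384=515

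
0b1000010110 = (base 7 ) 1362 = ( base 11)446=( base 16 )216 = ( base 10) 534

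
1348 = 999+349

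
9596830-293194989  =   - 283598159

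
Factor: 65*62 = 4030=2^1*5^1*13^1*31^1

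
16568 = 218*76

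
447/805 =447/805  =  0.56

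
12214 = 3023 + 9191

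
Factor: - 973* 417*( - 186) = 2^1*3^2*7^1* 31^1*139^2=   75467826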